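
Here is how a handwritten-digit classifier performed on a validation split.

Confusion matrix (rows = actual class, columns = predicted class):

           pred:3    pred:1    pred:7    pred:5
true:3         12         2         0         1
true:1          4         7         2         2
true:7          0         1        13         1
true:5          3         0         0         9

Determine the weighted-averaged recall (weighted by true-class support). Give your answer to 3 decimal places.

0.719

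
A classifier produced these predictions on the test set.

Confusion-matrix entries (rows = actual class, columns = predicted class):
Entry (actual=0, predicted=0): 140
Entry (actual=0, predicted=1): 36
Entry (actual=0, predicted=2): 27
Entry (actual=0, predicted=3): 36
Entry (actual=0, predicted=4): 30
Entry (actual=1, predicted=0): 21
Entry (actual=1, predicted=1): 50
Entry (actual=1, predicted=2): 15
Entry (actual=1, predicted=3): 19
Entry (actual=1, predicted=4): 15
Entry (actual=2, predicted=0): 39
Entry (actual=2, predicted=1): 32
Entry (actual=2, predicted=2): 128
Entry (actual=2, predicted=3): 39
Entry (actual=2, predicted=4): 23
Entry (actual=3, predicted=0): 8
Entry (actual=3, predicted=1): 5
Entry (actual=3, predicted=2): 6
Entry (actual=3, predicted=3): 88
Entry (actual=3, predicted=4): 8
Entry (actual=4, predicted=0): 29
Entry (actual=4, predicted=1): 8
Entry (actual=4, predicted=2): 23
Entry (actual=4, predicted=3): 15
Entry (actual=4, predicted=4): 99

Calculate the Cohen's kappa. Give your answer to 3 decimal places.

Observed agreement pₒ = trace/N = 505/939 = 0.5378
Expected agreement pₑ = Σ (rowᵢ·colᵢ)/N² = (269·237 + 120·131 + 261·199 + 115·197 + 174·175)/939² = 0.2093
κ = (pₒ − pₑ)/(1 − pₑ) = (0.5378 − 0.2093)/(1 − 0.2093) = 0.415

0.415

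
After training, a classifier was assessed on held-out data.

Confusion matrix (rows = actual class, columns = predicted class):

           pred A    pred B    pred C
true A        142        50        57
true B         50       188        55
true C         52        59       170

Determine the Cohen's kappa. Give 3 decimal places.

0.410

Observed agreement pₒ = trace/N = 500/823 = 0.6075
Expected agreement pₑ = Σ (rowᵢ·colᵢ)/N² = (249·244 + 293·297 + 281·282)/823² = 0.3352
κ = (pₒ − pₑ)/(1 − pₑ) = (0.6075 − 0.3352)/(1 − 0.3352) = 0.410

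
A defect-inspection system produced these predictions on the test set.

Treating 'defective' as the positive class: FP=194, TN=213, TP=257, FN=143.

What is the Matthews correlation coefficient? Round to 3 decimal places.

0.167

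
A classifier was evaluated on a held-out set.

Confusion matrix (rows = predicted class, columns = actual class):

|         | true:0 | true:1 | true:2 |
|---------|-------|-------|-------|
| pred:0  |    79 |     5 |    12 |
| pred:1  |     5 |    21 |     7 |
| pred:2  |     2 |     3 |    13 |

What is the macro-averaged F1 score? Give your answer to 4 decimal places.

0.6885

Per-class F1 score (2·TP/(2·TP+FP+FN)):
  0: TP=79, FP=5+12=17, FN=5+2=7 → 158/182 = 0.86813
  1: TP=21, FP=5+7=12, FN=5+3=8 → 42/62 = 0.67742
  2: TP=13, FP=2+3=5, FN=12+7=19 → 26/50 = 0.52000
Macro-F1 score = mean = (0.86813 + 0.67742 + 0.52000) / 3 = 0.6885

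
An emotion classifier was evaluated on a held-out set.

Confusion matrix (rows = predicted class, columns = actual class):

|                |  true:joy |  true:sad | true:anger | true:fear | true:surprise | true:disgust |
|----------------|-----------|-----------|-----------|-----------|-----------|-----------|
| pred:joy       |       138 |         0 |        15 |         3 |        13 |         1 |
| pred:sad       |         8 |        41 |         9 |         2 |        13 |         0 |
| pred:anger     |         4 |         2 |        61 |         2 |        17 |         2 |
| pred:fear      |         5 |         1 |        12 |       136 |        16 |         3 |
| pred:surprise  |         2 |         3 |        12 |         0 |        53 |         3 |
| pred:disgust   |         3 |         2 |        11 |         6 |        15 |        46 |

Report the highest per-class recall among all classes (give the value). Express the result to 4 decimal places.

Per-class recall (TP/(TP+FN)):
  joy: TP=138, FN=8+4+5+2+3=22 → 138/160 = 0.86250
  sad: TP=41, FN=0+2+1+3+2=8 → 41/49 = 0.83673
  anger: TP=61, FN=15+9+12+12+11=59 → 61/120 = 0.50833
  fear: TP=136, FN=3+2+2+0+6=13 → 136/149 = 0.91275
  surprise: TP=53, FN=13+13+17+16+15=74 → 53/127 = 0.41732
  disgust: TP=46, FN=1+0+2+3+3=9 → 46/55 = 0.83636
Highest is class 'fear' with recall = 0.9128.

0.9128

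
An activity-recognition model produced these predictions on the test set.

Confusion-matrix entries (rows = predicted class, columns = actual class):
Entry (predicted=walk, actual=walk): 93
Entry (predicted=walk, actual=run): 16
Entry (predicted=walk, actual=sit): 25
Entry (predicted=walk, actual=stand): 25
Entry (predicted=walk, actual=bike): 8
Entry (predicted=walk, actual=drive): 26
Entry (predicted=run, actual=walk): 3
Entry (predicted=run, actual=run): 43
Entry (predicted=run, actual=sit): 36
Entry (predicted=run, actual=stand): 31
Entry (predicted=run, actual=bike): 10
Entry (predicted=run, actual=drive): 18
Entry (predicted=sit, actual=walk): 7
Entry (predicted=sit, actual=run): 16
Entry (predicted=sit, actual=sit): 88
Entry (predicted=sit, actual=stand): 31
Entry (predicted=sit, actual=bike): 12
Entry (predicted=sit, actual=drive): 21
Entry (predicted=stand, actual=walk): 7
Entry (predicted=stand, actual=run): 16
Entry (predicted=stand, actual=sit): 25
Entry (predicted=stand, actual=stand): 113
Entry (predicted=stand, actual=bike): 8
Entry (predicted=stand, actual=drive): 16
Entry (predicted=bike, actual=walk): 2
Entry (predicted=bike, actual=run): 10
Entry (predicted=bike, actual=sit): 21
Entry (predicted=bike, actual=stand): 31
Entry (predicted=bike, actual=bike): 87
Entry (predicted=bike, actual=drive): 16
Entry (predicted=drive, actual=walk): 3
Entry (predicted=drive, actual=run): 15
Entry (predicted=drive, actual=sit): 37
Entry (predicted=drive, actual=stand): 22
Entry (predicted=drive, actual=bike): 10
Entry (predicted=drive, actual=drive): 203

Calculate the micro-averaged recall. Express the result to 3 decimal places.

0.545

Micro-averaging pools counts across classes: ΣTP=627, ΣFP=524, ΣFN=524.
Micro-recall = TP/(TP+FN) on pooled counts = 0.545 (equals overall accuracy in single-label multiclass).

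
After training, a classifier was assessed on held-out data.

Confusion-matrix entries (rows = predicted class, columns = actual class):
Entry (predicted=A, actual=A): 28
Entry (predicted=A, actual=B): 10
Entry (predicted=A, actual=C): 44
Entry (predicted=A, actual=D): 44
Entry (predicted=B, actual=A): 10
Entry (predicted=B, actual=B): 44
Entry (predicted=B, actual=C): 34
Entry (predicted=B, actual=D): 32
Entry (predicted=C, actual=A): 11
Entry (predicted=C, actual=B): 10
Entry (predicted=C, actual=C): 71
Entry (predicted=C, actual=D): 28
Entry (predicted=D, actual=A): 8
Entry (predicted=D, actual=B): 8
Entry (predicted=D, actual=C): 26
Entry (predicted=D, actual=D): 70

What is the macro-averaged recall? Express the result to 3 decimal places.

Per-class recall (TP/(TP+FN)):
  A: TP=28, FN=10+11+8=29 → 28/57 = 0.4912
  B: TP=44, FN=10+10+8=28 → 44/72 = 0.6111
  C: TP=71, FN=44+34+26=104 → 71/175 = 0.4057
  D: TP=70, FN=44+32+28=104 → 70/174 = 0.4023
Macro-recall = mean = (0.4912 + 0.6111 + 0.4057 + 0.4023) / 4 = 0.478

0.478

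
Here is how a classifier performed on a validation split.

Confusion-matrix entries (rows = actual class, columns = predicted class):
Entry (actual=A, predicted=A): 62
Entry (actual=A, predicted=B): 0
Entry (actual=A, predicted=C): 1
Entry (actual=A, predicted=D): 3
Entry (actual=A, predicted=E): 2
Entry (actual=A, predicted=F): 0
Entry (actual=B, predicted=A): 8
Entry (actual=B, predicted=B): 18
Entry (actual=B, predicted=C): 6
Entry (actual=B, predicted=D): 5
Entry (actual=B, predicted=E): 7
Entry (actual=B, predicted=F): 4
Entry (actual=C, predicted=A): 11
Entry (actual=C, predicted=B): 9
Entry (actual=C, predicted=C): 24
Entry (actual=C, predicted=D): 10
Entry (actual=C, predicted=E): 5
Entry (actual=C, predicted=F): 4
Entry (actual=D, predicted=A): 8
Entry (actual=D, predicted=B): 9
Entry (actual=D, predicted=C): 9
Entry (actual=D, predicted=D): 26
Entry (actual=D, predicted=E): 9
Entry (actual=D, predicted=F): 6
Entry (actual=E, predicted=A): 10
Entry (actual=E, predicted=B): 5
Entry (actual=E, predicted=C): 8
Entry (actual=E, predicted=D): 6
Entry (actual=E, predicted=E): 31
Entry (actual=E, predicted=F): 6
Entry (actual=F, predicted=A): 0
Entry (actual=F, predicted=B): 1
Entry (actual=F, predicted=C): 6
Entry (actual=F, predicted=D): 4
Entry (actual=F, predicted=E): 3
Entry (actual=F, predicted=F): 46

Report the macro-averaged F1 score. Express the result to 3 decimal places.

Per-class F1 score (2·TP/(2·TP+FP+FN)):
  A: TP=62, FP=8+11+8+10+0=37, FN=0+1+3+2+0=6 → 124/167 = 0.7425
  B: TP=18, FP=0+9+9+5+1=24, FN=8+6+5+7+4=30 → 36/90 = 0.4000
  C: TP=24, FP=1+6+9+8+6=30, FN=11+9+10+5+4=39 → 48/117 = 0.4103
  D: TP=26, FP=3+5+10+6+4=28, FN=8+9+9+9+6=41 → 52/121 = 0.4298
  E: TP=31, FP=2+7+5+9+3=26, FN=10+5+8+6+6=35 → 62/123 = 0.5041
  F: TP=46, FP=0+4+4+6+6=20, FN=0+1+6+4+3=14 → 92/126 = 0.7302
Macro-F1 score = mean = (0.7425 + 0.4000 + 0.4103 + 0.4298 + 0.5041 + 0.7302) / 6 = 0.536

0.536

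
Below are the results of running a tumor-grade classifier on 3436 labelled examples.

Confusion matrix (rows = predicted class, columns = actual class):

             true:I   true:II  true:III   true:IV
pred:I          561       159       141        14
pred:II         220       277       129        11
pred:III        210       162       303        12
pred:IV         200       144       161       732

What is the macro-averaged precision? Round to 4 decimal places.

Per-class precision (TP/(TP+FP)):
  I: TP=561, FP=159+141+14=314 → 561/875 = 0.64114
  II: TP=277, FP=220+129+11=360 → 277/637 = 0.43485
  III: TP=303, FP=210+162+12=384 → 303/687 = 0.44105
  IV: TP=732, FP=200+144+161=505 → 732/1237 = 0.59175
Macro-precision = mean = (0.64114 + 0.43485 + 0.44105 + 0.59175) / 4 = 0.5272

0.5272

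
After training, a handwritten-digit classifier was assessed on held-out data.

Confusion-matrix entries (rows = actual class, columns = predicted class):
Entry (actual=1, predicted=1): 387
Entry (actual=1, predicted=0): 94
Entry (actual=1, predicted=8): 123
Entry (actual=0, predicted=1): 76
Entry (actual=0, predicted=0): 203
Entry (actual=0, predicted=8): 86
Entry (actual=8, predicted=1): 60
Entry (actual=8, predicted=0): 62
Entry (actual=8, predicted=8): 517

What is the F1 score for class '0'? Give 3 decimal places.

Treat '0' as positive and all other classes as negative.
F1 score = 2·TP/(2·TP+FP+FN).
0: TP=203, FP=94+62=156, FN=76+86=162 → 406/724 = 0.5608

0.561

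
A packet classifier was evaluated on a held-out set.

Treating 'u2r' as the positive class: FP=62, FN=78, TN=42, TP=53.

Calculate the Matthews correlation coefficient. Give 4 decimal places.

MCC = (TP·TN − FP·FN) / √((TP+FP)(TP+FN)(TN+FP)(TN+FN))
Numerator = 53·42 − 62·78 = -2610
Denominator = √(115·131·104·120) = √188011200 = 13711.7176
MCC = -2610 / 13711.7176 = -0.1903

-0.1903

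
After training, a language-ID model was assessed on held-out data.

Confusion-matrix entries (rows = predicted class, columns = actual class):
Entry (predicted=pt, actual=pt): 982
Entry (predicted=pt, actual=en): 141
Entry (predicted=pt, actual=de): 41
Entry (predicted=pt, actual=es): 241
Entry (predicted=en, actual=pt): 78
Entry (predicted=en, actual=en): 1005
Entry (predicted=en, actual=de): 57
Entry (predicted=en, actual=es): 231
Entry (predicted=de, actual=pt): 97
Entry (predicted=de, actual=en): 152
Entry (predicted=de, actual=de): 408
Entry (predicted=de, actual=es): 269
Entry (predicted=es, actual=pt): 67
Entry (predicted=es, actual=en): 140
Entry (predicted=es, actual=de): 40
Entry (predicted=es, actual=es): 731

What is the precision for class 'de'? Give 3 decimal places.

0.441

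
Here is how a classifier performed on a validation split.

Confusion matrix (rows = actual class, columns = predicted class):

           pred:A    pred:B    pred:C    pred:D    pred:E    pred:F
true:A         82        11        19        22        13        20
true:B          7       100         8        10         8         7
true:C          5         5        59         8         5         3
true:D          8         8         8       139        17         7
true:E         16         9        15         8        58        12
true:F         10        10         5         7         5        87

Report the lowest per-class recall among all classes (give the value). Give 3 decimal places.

0.491

Per-class recall (TP/(TP+FN)):
  A: TP=82, FN=11+19+22+13+20=85 → 82/167 = 0.4910
  B: TP=100, FN=7+8+10+8+7=40 → 100/140 = 0.7143
  C: TP=59, FN=5+5+8+5+3=26 → 59/85 = 0.6941
  D: TP=139, FN=8+8+8+17+7=48 → 139/187 = 0.7433
  E: TP=58, FN=16+9+15+8+12=60 → 58/118 = 0.4915
  F: TP=87, FN=10+10+5+7+5=37 → 87/124 = 0.7016
Lowest is class 'A' with recall = 0.491.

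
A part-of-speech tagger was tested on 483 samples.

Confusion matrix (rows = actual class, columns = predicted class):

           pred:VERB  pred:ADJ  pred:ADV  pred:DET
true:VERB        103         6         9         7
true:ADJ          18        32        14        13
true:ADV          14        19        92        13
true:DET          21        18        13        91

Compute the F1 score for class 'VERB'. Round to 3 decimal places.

0.733

One-vs-rest for 'VERB': TP = diagonal; FP = other classes predicted 'VERB'; FN = 'VERB' predicted as other.
F1 score = 2·TP/(2·TP+FP+FN).
VERB: TP=103, FP=18+14+21=53, FN=6+9+7=22 → 206/281 = 0.7331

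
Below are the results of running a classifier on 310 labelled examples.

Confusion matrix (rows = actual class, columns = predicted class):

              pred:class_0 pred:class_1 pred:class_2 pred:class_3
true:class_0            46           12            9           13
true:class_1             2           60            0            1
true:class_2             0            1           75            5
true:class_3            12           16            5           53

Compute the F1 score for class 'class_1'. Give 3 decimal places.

One-vs-rest for 'class_1': TP = diagonal; FP = other classes predicted 'class_1'; FN = 'class_1' predicted as other.
F1 score = 2·TP/(2·TP+FP+FN).
class_1: TP=60, FP=12+1+16=29, FN=2+0+1=3 → 120/152 = 0.7895

0.789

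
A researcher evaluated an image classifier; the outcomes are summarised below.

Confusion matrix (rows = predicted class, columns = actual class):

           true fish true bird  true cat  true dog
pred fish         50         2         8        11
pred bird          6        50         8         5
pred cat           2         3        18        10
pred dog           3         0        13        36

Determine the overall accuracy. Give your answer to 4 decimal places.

Accuracy = trace / total = (50+50+18+36=154) / 225 = 154/225 = 0.6844

0.6844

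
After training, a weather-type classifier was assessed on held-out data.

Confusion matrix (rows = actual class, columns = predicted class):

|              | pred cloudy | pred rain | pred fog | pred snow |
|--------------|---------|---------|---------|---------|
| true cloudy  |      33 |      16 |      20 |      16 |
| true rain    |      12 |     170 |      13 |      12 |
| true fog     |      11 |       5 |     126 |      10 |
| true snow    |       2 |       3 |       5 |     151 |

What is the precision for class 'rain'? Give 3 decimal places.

0.876

Treat 'rain' as positive and all other classes as negative.
precision = TP/(TP+FP).
rain: TP=170, FP=16+5+3=24 → 170/194 = 0.8763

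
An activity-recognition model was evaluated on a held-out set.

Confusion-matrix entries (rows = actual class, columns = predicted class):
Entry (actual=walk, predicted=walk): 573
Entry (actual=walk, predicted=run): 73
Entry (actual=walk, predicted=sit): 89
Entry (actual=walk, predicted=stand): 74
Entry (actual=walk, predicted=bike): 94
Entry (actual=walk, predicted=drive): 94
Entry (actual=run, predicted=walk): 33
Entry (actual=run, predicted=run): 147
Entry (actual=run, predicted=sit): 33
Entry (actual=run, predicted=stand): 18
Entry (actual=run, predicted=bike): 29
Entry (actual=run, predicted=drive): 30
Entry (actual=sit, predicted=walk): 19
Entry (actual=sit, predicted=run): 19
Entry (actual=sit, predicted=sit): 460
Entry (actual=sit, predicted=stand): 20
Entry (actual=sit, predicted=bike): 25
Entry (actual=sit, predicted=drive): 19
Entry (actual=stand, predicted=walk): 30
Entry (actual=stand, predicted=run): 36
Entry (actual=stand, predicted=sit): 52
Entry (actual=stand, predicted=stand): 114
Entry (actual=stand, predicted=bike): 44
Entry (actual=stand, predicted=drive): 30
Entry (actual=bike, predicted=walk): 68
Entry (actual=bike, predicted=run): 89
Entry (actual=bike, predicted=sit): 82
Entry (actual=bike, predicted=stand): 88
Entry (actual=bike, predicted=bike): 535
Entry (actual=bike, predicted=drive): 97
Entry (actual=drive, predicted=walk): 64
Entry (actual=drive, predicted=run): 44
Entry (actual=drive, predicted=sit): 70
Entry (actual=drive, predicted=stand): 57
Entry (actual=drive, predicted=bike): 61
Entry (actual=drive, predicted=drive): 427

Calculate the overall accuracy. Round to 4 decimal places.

Accuracy = trace / total = (573+147+460+114+535+427=2256) / 3837 = 2256/3837 = 0.5880

0.5880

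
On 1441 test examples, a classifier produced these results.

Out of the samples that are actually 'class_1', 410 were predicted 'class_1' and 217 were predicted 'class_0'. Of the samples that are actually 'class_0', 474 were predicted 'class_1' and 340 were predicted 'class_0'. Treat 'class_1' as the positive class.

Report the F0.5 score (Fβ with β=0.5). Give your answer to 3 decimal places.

Fβ = (1+β²)·TP / ((1+β²)·TP + β²·FN + FP), with β²=1/4
= 1.25·410 / (1.25·410 + 0.25·217 + 474) = 0.492

0.492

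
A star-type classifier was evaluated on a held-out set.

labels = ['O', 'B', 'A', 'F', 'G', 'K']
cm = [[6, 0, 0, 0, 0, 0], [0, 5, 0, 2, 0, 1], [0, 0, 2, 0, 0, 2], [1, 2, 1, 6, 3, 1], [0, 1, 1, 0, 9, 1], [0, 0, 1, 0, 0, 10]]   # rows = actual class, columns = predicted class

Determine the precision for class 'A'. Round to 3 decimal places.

0.400

precision = TP/(TP+FP).
A: TP=2, FP=0+0+1+1+1=3 → 2/5 = 0.4000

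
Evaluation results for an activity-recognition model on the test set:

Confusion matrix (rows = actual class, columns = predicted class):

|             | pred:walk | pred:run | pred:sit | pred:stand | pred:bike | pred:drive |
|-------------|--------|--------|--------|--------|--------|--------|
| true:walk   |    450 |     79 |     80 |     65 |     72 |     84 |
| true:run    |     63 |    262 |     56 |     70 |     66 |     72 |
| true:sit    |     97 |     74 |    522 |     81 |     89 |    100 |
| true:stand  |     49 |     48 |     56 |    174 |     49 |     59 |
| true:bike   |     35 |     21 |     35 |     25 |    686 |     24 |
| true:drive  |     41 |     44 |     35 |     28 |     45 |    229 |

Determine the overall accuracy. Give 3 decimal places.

Accuracy = trace / total = (450+262+522+174+686+229=2323) / 4065 = 2323/4065 = 0.571

0.571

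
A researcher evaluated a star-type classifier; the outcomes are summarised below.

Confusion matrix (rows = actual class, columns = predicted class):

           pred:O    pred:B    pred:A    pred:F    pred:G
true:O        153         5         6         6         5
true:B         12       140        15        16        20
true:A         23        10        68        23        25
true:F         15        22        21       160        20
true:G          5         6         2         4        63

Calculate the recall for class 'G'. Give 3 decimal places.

0.788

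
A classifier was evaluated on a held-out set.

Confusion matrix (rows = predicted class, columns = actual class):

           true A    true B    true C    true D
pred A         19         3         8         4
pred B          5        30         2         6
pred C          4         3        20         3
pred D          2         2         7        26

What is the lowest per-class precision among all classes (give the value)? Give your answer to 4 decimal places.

Per-class precision (TP/(TP+FP)):
  A: TP=19, FP=3+8+4=15 → 19/34 = 0.55882
  B: TP=30, FP=5+2+6=13 → 30/43 = 0.69767
  C: TP=20, FP=4+3+3=10 → 20/30 = 0.66667
  D: TP=26, FP=2+2+7=11 → 26/37 = 0.70270
Lowest is class 'A' with precision = 0.5588.

0.5588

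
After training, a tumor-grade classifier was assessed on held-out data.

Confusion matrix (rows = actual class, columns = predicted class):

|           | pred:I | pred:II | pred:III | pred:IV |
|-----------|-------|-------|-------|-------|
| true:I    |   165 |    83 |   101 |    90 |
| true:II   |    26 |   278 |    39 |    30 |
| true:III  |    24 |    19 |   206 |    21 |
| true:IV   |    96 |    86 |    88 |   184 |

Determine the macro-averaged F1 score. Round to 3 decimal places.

0.540

Per-class F1 score (2·TP/(2·TP+FP+FN)):
  I: TP=165, FP=26+24+96=146, FN=83+101+90=274 → 330/750 = 0.4400
  II: TP=278, FP=83+19+86=188, FN=26+39+30=95 → 556/839 = 0.6627
  III: TP=206, FP=101+39+88=228, FN=24+19+21=64 → 412/704 = 0.5852
  IV: TP=184, FP=90+30+21=141, FN=96+86+88=270 → 368/779 = 0.4724
Macro-F1 score = mean = (0.4400 + 0.6627 + 0.5852 + 0.4724) / 4 = 0.540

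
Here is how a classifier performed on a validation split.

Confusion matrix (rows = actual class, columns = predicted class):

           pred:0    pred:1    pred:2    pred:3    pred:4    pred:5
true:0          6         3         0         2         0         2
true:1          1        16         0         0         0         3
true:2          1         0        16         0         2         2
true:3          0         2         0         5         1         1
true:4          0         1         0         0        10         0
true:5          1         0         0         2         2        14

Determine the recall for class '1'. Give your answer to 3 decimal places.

0.800

Take TP from the diagonal, FP from the rest of the '1' prediction marginal, FN from the rest of the '1' actual marginal.
recall = TP/(TP+FN).
1: TP=16, FN=1+0+0+0+3=4 → 16/20 = 0.8000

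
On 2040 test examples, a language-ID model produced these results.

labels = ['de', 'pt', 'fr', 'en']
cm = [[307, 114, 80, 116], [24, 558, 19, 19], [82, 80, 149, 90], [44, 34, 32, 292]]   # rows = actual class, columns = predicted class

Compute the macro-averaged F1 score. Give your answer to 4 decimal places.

0.6096

Per-class F1 score (2·TP/(2·TP+FP+FN)):
  de: TP=307, FP=24+82+44=150, FN=114+80+116=310 → 614/1074 = 0.57169
  pt: TP=558, FP=114+80+34=228, FN=24+19+19=62 → 1116/1406 = 0.79374
  fr: TP=149, FP=80+19+32=131, FN=82+80+90=252 → 298/681 = 0.43759
  en: TP=292, FP=116+19+90=225, FN=44+34+32=110 → 584/919 = 0.63547
Macro-F1 score = mean = (0.57169 + 0.79374 + 0.43759 + 0.63547) / 4 = 0.6096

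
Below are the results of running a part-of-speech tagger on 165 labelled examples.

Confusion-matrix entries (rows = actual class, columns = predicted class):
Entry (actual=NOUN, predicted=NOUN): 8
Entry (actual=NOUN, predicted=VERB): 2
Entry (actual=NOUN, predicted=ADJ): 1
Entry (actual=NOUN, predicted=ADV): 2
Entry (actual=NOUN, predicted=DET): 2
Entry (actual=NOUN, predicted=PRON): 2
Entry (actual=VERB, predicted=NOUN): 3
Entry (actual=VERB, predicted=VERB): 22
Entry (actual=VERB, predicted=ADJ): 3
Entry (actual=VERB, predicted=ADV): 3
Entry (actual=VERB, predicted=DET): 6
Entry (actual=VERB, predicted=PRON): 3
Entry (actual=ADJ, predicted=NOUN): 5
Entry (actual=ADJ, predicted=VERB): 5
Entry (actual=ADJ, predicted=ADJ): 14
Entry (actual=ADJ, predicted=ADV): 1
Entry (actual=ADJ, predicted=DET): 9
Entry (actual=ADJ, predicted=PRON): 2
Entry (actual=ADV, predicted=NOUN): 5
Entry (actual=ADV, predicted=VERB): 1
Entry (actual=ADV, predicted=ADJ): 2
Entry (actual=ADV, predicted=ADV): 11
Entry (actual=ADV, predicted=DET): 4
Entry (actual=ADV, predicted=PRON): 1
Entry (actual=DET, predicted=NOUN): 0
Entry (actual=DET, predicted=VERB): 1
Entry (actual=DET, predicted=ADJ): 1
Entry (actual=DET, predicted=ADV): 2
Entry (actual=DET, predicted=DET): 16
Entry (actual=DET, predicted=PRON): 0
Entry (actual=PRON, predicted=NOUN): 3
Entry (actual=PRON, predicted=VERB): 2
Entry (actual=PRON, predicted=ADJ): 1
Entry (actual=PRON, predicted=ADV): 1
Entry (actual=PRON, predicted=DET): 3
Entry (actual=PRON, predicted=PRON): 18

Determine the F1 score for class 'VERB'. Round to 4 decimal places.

0.6027

Take TP from the diagonal, FP from the rest of the 'VERB' prediction marginal, FN from the rest of the 'VERB' actual marginal.
F1 score = 2·TP/(2·TP+FP+FN).
VERB: TP=22, FP=2+5+1+1+2=11, FN=3+3+3+6+3=18 → 44/73 = 0.60274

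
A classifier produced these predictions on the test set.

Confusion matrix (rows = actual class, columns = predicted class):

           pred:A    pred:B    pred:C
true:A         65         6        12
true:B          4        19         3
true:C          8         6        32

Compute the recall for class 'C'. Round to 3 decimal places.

Treat 'C' as positive and all other classes as negative.
recall = TP/(TP+FN).
C: TP=32, FN=8+6=14 → 32/46 = 0.6957

0.696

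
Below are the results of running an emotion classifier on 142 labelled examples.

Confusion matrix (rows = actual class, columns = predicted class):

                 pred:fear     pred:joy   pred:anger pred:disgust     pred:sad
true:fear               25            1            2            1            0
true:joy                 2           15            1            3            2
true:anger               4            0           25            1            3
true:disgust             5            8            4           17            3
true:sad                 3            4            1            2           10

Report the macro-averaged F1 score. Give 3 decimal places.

0.633

Per-class F1 score (2·TP/(2·TP+FP+FN)):
  fear: TP=25, FP=2+4+5+3=14, FN=1+2+1+0=4 → 50/68 = 0.7353
  joy: TP=15, FP=1+0+8+4=13, FN=2+1+3+2=8 → 30/51 = 0.5882
  anger: TP=25, FP=2+1+4+1=8, FN=4+0+1+3=8 → 50/66 = 0.7576
  disgust: TP=17, FP=1+3+1+2=7, FN=5+8+4+3=20 → 34/61 = 0.5574
  sad: TP=10, FP=0+2+3+3=8, FN=3+4+1+2=10 → 20/38 = 0.5263
Macro-F1 score = mean = (0.7353 + 0.5882 + 0.7576 + 0.5574 + 0.5263) / 5 = 0.633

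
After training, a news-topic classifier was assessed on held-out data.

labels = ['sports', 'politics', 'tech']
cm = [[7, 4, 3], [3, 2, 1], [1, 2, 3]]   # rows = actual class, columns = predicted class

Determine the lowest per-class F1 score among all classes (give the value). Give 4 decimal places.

Per-class F1 score (2·TP/(2·TP+FP+FN)):
  sports: TP=7, FP=3+1=4, FN=4+3=7 → 14/25 = 0.56000
  politics: TP=2, FP=4+2=6, FN=3+1=4 → 4/14 = 0.28571
  tech: TP=3, FP=3+1=4, FN=1+2=3 → 6/13 = 0.46154
Lowest is class 'politics' with F1 score = 0.2857.

0.2857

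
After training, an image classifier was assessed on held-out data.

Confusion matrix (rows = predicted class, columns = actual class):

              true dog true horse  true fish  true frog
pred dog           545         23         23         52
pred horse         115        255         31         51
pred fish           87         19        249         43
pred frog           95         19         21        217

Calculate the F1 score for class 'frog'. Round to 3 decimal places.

Treat 'frog' as positive and all other classes as negative.
F1 score = 2·TP/(2·TP+FP+FN).
frog: TP=217, FP=95+19+21=135, FN=52+51+43=146 → 434/715 = 0.6070

0.607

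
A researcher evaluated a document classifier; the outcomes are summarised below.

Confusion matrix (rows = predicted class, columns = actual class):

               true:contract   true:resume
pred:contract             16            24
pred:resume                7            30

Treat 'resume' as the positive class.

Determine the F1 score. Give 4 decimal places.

0.6593

Precision = TP/(TP+FP) = 30/37 = 0.8108
Recall = TP/(TP+FN) = 30/54 = 0.5556
F1 = 2·TP/(2·TP+FP+FN) = 60/91 = 0.6593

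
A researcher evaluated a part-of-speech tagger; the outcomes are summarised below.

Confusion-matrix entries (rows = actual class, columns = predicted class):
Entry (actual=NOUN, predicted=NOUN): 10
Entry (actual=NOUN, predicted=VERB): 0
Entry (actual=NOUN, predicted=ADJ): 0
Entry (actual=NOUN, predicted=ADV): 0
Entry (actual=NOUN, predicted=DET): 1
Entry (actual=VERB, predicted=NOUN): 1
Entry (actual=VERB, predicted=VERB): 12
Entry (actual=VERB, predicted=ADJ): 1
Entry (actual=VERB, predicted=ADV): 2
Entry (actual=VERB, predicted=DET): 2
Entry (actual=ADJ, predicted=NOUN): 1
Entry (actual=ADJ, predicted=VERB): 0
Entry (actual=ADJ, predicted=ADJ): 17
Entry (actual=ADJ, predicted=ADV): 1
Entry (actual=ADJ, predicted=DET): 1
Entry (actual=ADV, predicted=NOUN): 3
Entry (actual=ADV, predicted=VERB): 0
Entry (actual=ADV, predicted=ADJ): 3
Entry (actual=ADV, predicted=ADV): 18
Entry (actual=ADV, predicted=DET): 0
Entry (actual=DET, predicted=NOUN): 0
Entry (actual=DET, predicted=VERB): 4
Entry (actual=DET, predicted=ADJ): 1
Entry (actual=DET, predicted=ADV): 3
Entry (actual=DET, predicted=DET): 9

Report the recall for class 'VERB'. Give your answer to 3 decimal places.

0.667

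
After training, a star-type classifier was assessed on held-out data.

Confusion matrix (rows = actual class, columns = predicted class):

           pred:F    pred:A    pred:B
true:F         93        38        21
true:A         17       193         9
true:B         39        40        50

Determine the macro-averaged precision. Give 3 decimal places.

0.654

Per-class precision (TP/(TP+FP)):
  F: TP=93, FP=17+39=56 → 93/149 = 0.6242
  A: TP=193, FP=38+40=78 → 193/271 = 0.7122
  B: TP=50, FP=21+9=30 → 50/80 = 0.6250
Macro-precision = mean = (0.6242 + 0.7122 + 0.6250) / 3 = 0.654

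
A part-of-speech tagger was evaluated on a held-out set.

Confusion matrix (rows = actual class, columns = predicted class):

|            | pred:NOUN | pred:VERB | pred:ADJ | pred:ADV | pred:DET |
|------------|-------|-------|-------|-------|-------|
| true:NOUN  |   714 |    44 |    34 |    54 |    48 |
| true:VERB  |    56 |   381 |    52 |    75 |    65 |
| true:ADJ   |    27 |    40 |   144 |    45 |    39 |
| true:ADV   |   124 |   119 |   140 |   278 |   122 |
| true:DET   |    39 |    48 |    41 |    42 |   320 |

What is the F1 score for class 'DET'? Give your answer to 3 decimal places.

0.590

Take TP from the diagonal, FP from the rest of the 'DET' prediction marginal, FN from the rest of the 'DET' actual marginal.
F1 score = 2·TP/(2·TP+FP+FN).
DET: TP=320, FP=48+65+39+122=274, FN=39+48+41+42=170 → 640/1084 = 0.5904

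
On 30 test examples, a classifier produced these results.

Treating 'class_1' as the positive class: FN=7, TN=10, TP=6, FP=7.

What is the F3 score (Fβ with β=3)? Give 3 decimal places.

0.462

Fβ = (1+β²)·TP / ((1+β²)·TP + β²·FN + FP), with β²=9
= 10·6 / (10·6 + 9·7 + 7) = 0.462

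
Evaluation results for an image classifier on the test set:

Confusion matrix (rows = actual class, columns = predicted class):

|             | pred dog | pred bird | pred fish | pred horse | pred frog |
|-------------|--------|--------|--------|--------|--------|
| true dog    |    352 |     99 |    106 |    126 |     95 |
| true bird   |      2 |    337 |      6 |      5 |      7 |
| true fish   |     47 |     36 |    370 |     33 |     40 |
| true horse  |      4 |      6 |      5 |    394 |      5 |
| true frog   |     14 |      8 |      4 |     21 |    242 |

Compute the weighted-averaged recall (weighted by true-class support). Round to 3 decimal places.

Per-class recall (TP/(TP+FN)):
  dog: TP=352, FN=99+106+126+95=426 → 352/778 = 0.4524
  bird: TP=337, FN=2+6+5+7=20 → 337/357 = 0.9440
  fish: TP=370, FN=47+36+33+40=156 → 370/526 = 0.7034
  horse: TP=394, FN=4+6+5+5=20 → 394/414 = 0.9517
  frog: TP=242, FN=14+8+4+21=47 → 242/289 = 0.8374
Weighted-recall = Σ (supportᵢ/N)·recallᵢ with N=2364: (778/2364)·0.4524 + (357/2364)·0.9440 + (526/2364)·0.7034 + (414/2364)·0.9517 + (289/2364)·0.8374 = 0.717

0.717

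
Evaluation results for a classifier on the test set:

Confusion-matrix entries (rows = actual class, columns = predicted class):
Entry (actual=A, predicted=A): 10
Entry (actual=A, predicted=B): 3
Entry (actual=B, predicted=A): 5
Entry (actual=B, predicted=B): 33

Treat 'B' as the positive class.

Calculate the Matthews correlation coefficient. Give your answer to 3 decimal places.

0.610

MCC = (TP·TN − FP·FN) / √((TP+FP)(TP+FN)(TN+FP)(TN+FN))
Numerator = 33·10 − 3·5 = 315
Denominator = √(36·38·13·15) = √266760 = 516.4881
MCC = 315 / 516.4881 = 0.610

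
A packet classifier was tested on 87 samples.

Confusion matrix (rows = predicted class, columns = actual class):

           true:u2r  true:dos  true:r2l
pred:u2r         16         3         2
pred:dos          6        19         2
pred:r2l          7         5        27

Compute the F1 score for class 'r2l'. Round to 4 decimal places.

0.7714

Treat 'r2l' as positive and all other classes as negative.
F1 score = 2·TP/(2·TP+FP+FN).
r2l: TP=27, FP=7+5=12, FN=2+2=4 → 54/70 = 0.77143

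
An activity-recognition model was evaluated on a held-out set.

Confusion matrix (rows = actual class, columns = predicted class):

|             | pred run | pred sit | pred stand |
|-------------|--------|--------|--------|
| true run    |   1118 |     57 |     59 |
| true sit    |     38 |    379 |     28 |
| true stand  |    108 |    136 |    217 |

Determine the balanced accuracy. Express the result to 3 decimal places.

0.743

Balanced accuracy = mean of per-class recall.
  run: recall = 1118/1234 = 0.9060
  sit: recall = 379/445 = 0.8517
  stand: recall = 217/461 = 0.4707
Mean = (0.9060 + 0.8517 + 0.4707) / 3 = 0.743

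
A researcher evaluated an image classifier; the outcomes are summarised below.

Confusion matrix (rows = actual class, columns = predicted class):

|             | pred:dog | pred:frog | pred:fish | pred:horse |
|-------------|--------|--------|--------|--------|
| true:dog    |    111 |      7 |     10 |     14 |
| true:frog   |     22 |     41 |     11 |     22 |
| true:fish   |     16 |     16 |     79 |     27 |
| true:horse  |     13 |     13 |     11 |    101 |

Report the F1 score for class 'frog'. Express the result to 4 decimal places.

F1 score = 2·TP/(2·TP+FP+FN).
frog: TP=41, FP=7+16+13=36, FN=22+11+22=55 → 82/173 = 0.47399

0.4740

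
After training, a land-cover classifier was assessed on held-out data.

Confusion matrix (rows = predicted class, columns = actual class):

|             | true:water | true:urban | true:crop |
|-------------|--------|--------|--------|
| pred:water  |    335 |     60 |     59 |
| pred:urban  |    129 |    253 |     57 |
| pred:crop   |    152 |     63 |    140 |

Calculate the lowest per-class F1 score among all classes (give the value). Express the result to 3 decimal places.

Per-class F1 score (2·TP/(2·TP+FP+FN)):
  water: TP=335, FP=60+59=119, FN=129+152=281 → 670/1070 = 0.6262
  urban: TP=253, FP=129+57=186, FN=60+63=123 → 506/815 = 0.6209
  crop: TP=140, FP=152+63=215, FN=59+57=116 → 280/611 = 0.4583
Lowest is class 'crop' with F1 score = 0.458.

0.458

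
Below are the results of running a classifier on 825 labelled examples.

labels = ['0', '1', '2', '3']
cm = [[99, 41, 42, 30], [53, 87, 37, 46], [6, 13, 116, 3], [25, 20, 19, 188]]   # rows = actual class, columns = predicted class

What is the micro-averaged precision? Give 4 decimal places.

Micro-averaging pools counts across classes: ΣTP=490, ΣFP=335, ΣFN=335.
Micro-precision = TP/(TP+FP) on pooled counts = 0.5939 (equals overall accuracy in single-label multiclass).

0.5939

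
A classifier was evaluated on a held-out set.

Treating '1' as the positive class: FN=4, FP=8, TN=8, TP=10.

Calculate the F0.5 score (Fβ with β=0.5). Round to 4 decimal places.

0.5814

Fβ = (1+β²)·TP / ((1+β²)·TP + β²·FN + FP), with β²=1/4
= 1.25·10 / (1.25·10 + 0.25·4 + 8) = 0.5814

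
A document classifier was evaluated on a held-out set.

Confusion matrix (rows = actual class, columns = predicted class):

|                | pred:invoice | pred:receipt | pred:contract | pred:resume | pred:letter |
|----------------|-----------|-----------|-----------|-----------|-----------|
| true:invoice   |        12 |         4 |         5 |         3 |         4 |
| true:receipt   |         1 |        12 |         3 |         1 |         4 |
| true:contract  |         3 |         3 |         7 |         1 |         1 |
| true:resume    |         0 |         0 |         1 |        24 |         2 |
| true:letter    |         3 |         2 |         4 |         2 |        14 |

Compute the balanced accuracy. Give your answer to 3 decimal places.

Balanced accuracy = mean of per-class recall.
  invoice: recall = 12/28 = 0.4286
  receipt: recall = 12/21 = 0.5714
  contract: recall = 7/15 = 0.4667
  resume: recall = 24/27 = 0.8889
  letter: recall = 14/25 = 0.5600
Mean = (0.4286 + 0.5714 + 0.4667 + 0.8889 + 0.5600) / 5 = 0.583

0.583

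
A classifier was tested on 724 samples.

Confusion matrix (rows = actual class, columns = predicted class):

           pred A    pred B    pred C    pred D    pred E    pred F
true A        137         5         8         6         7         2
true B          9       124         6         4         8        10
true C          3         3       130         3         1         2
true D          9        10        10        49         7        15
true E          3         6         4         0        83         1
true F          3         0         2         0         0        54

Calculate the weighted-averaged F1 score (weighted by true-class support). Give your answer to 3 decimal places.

Per-class F1 score (2·TP/(2·TP+FP+FN)):
  A: TP=137, FP=9+3+9+3+3=27, FN=5+8+6+7+2=28 → 274/329 = 0.8328
  B: TP=124, FP=5+3+10+6+0=24, FN=9+6+4+8+10=37 → 248/309 = 0.8026
  C: TP=130, FP=8+6+10+4+2=30, FN=3+3+3+1+2=12 → 260/302 = 0.8609
  D: TP=49, FP=6+4+3+0+0=13, FN=9+10+10+7+15=51 → 98/162 = 0.6049
  E: TP=83, FP=7+8+1+7+0=23, FN=3+6+4+0+1=14 → 166/203 = 0.8177
  F: TP=54, FP=2+10+2+15+1=30, FN=3+0+2+0+0=5 → 108/143 = 0.7552
Weighted-F1 score = Σ (supportᵢ/N)·F1 scoreᵢ with N=724: (165/724)·0.8328 + (161/724)·0.8026 + (142/724)·0.8609 + (100/724)·0.6049 + (97/724)·0.8177 + (59/724)·0.7552 = 0.792

0.792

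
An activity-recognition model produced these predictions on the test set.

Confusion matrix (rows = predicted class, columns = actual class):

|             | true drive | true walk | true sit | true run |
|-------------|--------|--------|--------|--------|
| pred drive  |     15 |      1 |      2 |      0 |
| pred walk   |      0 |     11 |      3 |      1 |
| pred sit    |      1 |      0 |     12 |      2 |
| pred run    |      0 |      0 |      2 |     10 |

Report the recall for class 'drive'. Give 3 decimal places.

0.938

Treat 'drive' as positive and all other classes as negative.
recall = TP/(TP+FN).
drive: TP=15, FN=0+1+0=1 → 15/16 = 0.9375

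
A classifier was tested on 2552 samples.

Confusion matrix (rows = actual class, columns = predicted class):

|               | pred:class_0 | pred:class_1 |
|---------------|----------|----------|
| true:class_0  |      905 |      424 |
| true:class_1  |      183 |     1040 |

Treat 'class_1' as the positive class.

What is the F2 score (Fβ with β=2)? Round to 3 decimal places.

0.818

Fβ = (1+β²)·TP / ((1+β²)·TP + β²·FN + FP), with β²=4
= 5·1040 / (5·1040 + 4·183 + 424) = 0.818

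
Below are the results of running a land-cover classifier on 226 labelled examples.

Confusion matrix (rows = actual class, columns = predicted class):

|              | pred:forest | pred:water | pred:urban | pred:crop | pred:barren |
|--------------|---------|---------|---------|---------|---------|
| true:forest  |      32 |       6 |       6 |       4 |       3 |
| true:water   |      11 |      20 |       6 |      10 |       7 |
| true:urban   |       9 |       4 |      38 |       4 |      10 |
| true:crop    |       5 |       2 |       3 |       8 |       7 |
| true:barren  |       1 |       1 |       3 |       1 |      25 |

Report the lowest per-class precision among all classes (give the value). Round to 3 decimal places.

0.296

Per-class precision (TP/(TP+FP)):
  forest: TP=32, FP=11+9+5+1=26 → 32/58 = 0.5517
  water: TP=20, FP=6+4+2+1=13 → 20/33 = 0.6061
  urban: TP=38, FP=6+6+3+3=18 → 38/56 = 0.6786
  crop: TP=8, FP=4+10+4+1=19 → 8/27 = 0.2963
  barren: TP=25, FP=3+7+10+7=27 → 25/52 = 0.4808
Lowest is class 'crop' with precision = 0.296.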